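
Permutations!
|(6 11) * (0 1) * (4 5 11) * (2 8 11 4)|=4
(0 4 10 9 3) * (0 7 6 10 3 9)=[4, 1, 2, 7, 3, 5, 10, 6, 8, 9, 0]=(0 4 3 7 6 10)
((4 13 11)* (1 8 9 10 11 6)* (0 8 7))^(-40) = ((0 8 9 10 11 4 13 6 1 7))^(-40) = (13)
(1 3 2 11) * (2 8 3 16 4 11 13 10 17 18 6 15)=(1 16 4 11)(2 13 10 17 18 6 15)(3 8)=[0, 16, 13, 8, 11, 5, 15, 7, 3, 9, 17, 1, 12, 10, 14, 2, 4, 18, 6]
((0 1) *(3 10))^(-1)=(0 1)(3 10)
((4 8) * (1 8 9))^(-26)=((1 8 4 9))^(-26)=(1 4)(8 9)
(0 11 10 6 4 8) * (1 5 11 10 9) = (0 10 6 4 8)(1 5 11 9) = [10, 5, 2, 3, 8, 11, 4, 7, 0, 1, 6, 9]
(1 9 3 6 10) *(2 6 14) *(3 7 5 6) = [0, 9, 3, 14, 4, 6, 10, 5, 8, 7, 1, 11, 12, 13, 2] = (1 9 7 5 6 10)(2 3 14)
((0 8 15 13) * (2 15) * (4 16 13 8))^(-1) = (0 13 16 4)(2 8 15)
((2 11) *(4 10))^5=((2 11)(4 10))^5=(2 11)(4 10)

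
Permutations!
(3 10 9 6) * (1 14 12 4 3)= (1 14 12 4 3 10 9 6)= [0, 14, 2, 10, 3, 5, 1, 7, 8, 6, 9, 11, 4, 13, 12]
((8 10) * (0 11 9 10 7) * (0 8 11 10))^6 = (0 11)(9 10)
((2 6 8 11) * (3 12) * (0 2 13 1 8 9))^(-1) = (0 9 6 2)(1 13 11 8)(3 12)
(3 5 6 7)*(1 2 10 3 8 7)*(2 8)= (1 8 7 2 10 3 5 6)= [0, 8, 10, 5, 4, 6, 1, 2, 7, 9, 3]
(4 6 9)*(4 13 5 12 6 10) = (4 10)(5 12 6 9 13) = [0, 1, 2, 3, 10, 12, 9, 7, 8, 13, 4, 11, 6, 5]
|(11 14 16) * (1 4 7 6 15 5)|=|(1 4 7 6 15 5)(11 14 16)|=6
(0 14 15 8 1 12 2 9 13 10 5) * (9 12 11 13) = (0 14 15 8 1 11 13 10 5)(2 12) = [14, 11, 12, 3, 4, 0, 6, 7, 1, 9, 5, 13, 2, 10, 15, 8]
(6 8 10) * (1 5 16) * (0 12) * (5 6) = [12, 6, 2, 3, 4, 16, 8, 7, 10, 9, 5, 11, 0, 13, 14, 15, 1] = (0 12)(1 6 8 10 5 16)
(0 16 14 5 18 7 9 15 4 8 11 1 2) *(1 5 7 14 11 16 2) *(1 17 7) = (0 2)(1 17 7 9 15 4 8 16 11 5 18 14) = [2, 17, 0, 3, 8, 18, 6, 9, 16, 15, 10, 5, 12, 13, 1, 4, 11, 7, 14]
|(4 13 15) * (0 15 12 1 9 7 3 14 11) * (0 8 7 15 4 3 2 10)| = 14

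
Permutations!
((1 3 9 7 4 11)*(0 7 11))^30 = ((0 7 4)(1 3 9 11))^30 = (1 9)(3 11)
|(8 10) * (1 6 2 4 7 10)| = 7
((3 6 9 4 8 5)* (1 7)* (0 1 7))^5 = ((0 1)(3 6 9 4 8 5))^5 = (0 1)(3 5 8 4 9 6)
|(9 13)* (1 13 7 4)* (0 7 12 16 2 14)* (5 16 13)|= 24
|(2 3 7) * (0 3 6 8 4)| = |(0 3 7 2 6 8 4)| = 7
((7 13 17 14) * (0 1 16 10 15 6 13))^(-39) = ((0 1 16 10 15 6 13 17 14 7))^(-39) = (0 1 16 10 15 6 13 17 14 7)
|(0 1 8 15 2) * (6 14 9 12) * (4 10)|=|(0 1 8 15 2)(4 10)(6 14 9 12)|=20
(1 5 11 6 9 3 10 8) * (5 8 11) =(1 8)(3 10 11 6 9) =[0, 8, 2, 10, 4, 5, 9, 7, 1, 3, 11, 6]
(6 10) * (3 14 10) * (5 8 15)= (3 14 10 6)(5 8 15)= [0, 1, 2, 14, 4, 8, 3, 7, 15, 9, 6, 11, 12, 13, 10, 5]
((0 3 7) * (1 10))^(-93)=(1 10)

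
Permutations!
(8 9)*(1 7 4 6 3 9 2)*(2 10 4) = (1 7 2)(3 9 8 10 4 6) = [0, 7, 1, 9, 6, 5, 3, 2, 10, 8, 4]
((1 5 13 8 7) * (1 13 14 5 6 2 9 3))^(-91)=(1 3 9 2 6)(5 14)(7 8 13)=((1 6 2 9 3)(5 14)(7 13 8))^(-91)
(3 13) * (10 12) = (3 13)(10 12) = [0, 1, 2, 13, 4, 5, 6, 7, 8, 9, 12, 11, 10, 3]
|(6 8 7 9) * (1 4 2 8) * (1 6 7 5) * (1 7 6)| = 8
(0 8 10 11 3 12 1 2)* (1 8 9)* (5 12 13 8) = [9, 2, 0, 13, 4, 12, 6, 7, 10, 1, 11, 3, 5, 8] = (0 9 1 2)(3 13 8 10 11)(5 12)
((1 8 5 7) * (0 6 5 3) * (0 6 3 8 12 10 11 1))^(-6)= ((0 3 6 5 7)(1 12 10 11))^(-6)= (0 7 5 6 3)(1 10)(11 12)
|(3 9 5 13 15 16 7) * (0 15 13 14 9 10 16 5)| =|(0 15 5 14 9)(3 10 16 7)| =20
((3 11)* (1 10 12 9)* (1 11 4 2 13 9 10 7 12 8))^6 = (13)(1 7 12 10 8)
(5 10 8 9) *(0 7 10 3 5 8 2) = (0 7 10 2)(3 5)(8 9) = [7, 1, 0, 5, 4, 3, 6, 10, 9, 8, 2]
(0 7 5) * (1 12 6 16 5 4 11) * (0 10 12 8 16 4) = (0 7)(1 8 16 5 10 12 6 4 11) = [7, 8, 2, 3, 11, 10, 4, 0, 16, 9, 12, 1, 6, 13, 14, 15, 5]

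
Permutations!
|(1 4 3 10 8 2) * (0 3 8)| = |(0 3 10)(1 4 8 2)| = 12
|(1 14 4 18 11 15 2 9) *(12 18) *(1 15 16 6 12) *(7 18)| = 6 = |(1 14 4)(2 9 15)(6 12 7 18 11 16)|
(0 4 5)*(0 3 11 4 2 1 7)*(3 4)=(0 2 1 7)(3 11)(4 5)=[2, 7, 1, 11, 5, 4, 6, 0, 8, 9, 10, 3]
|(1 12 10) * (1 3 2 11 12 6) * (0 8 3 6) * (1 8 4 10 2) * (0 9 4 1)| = |(0 1 9 4 10 6 8 3)(2 11 12)| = 24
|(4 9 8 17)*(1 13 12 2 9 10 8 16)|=12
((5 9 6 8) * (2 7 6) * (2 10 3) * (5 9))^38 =(2 8 3 6 10 7 9)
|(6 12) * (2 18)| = |(2 18)(6 12)| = 2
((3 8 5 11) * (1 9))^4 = (11)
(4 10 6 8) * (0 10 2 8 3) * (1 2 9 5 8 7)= (0 10 6 3)(1 2 7)(4 9 5 8)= [10, 2, 7, 0, 9, 8, 3, 1, 4, 5, 6]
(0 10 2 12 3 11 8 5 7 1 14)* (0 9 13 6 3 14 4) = (0 10 2 12 14 9 13 6 3 11 8 5 7 1 4) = [10, 4, 12, 11, 0, 7, 3, 1, 5, 13, 2, 8, 14, 6, 9]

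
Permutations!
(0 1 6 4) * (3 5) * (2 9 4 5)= (0 1 6 5 3 2 9 4)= [1, 6, 9, 2, 0, 3, 5, 7, 8, 4]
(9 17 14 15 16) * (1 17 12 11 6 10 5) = [0, 17, 2, 3, 4, 1, 10, 7, 8, 12, 5, 6, 11, 13, 15, 16, 9, 14] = (1 17 14 15 16 9 12 11 6 10 5)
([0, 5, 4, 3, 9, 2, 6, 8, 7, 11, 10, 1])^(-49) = (1 11 9 4 2 5)(7 8)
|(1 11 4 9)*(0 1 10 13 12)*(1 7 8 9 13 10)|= 9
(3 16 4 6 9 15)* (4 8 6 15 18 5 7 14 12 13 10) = [0, 1, 2, 16, 15, 7, 9, 14, 6, 18, 4, 11, 13, 10, 12, 3, 8, 17, 5] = (3 16 8 6 9 18 5 7 14 12 13 10 4 15)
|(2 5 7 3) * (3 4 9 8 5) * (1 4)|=|(1 4 9 8 5 7)(2 3)|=6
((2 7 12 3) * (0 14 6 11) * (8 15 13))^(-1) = ((0 14 6 11)(2 7 12 3)(8 15 13))^(-1) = (0 11 6 14)(2 3 12 7)(8 13 15)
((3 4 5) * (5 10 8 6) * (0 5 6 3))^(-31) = ((0 5)(3 4 10 8))^(-31) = (0 5)(3 4 10 8)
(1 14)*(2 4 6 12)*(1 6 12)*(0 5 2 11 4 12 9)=[5, 14, 12, 3, 9, 2, 1, 7, 8, 0, 10, 4, 11, 13, 6]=(0 5 2 12 11 4 9)(1 14 6)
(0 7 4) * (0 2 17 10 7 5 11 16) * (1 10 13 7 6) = (0 5 11 16)(1 10 6)(2 17 13 7 4) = [5, 10, 17, 3, 2, 11, 1, 4, 8, 9, 6, 16, 12, 7, 14, 15, 0, 13]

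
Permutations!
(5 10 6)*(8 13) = (5 10 6)(8 13) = [0, 1, 2, 3, 4, 10, 5, 7, 13, 9, 6, 11, 12, 8]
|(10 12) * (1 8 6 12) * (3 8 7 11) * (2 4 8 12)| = 12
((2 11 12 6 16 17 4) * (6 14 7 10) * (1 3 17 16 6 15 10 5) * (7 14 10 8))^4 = (1 2 15)(3 11 8)(4 10 5)(7 17 12)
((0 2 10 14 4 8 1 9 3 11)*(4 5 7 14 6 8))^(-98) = ((0 2 10 6 8 1 9 3 11)(5 7 14))^(-98) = (0 2 10 6 8 1 9 3 11)(5 7 14)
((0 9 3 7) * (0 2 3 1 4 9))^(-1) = (1 9 4)(2 7 3)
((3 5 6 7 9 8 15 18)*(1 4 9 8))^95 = (1 9 4)(3 8 5 15 6 18 7) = ((1 4 9)(3 5 6 7 8 15 18))^95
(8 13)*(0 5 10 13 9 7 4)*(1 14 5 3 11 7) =[3, 14, 2, 11, 0, 10, 6, 4, 9, 1, 13, 7, 12, 8, 5] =(0 3 11 7 4)(1 14 5 10 13 8 9)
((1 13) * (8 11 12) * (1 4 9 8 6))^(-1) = ((1 13 4 9 8 11 12 6))^(-1) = (1 6 12 11 8 9 4 13)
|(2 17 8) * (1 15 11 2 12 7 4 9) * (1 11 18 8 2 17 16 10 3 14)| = 15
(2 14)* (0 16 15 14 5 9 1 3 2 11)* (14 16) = (0 14 11)(1 3 2 5 9)(15 16) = [14, 3, 5, 2, 4, 9, 6, 7, 8, 1, 10, 0, 12, 13, 11, 16, 15]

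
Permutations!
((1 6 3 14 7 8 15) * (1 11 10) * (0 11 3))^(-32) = ((0 11 10 1 6)(3 14 7 8 15))^(-32) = (0 1 11 6 10)(3 8 14 15 7)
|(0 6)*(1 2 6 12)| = 5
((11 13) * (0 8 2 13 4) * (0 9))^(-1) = (0 9 4 11 13 2 8)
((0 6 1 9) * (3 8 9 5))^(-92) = (0 9 8 3 5 1 6)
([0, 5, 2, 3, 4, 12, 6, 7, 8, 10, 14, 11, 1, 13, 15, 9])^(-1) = (1 12 5)(9 15 14 10)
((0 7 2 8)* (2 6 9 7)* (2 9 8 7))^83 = (0 8 6 7 2 9)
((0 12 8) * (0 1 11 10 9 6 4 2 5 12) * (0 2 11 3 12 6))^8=(12)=((0 2 5 6 4 11 10 9)(1 3 12 8))^8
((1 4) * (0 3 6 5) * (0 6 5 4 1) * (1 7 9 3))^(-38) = (0 7 3 6)(1 9 5 4)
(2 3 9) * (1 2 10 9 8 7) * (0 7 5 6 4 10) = (0 7 1 2 3 8 5 6 4 10 9) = [7, 2, 3, 8, 10, 6, 4, 1, 5, 0, 9]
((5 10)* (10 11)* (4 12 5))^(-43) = (4 5 10 12 11)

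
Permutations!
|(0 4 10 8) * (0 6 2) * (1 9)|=|(0 4 10 8 6 2)(1 9)|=6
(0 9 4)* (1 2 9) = [1, 2, 9, 3, 0, 5, 6, 7, 8, 4] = (0 1 2 9 4)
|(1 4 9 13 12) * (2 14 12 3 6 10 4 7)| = |(1 7 2 14 12)(3 6 10 4 9 13)| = 30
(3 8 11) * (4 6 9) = (3 8 11)(4 6 9) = [0, 1, 2, 8, 6, 5, 9, 7, 11, 4, 10, 3]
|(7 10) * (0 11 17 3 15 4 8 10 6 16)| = 11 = |(0 11 17 3 15 4 8 10 7 6 16)|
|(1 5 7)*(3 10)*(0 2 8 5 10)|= |(0 2 8 5 7 1 10 3)|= 8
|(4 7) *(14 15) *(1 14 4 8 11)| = |(1 14 15 4 7 8 11)| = 7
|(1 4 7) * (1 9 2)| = |(1 4 7 9 2)| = 5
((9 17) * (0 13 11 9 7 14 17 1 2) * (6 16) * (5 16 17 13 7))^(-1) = ((0 7 14 13 11 9 1 2)(5 16 6 17))^(-1) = (0 2 1 9 11 13 14 7)(5 17 6 16)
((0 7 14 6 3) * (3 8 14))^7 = ((0 7 3)(6 8 14))^7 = (0 7 3)(6 8 14)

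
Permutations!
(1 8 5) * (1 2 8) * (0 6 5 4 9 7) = (0 6 5 2 8 4 9 7) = [6, 1, 8, 3, 9, 2, 5, 0, 4, 7]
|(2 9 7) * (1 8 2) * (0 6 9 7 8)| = 7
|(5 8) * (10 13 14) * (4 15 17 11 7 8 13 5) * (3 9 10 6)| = |(3 9 10 5 13 14 6)(4 15 17 11 7 8)| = 42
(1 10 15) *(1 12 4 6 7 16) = (1 10 15 12 4 6 7 16) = [0, 10, 2, 3, 6, 5, 7, 16, 8, 9, 15, 11, 4, 13, 14, 12, 1]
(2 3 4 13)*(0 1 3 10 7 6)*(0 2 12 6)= [1, 3, 10, 4, 13, 5, 2, 0, 8, 9, 7, 11, 6, 12]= (0 1 3 4 13 12 6 2 10 7)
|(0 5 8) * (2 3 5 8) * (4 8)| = |(0 4 8)(2 3 5)| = 3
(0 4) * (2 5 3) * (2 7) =(0 4)(2 5 3 7) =[4, 1, 5, 7, 0, 3, 6, 2]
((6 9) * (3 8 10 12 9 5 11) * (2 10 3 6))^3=((2 10 12 9)(3 8)(5 11 6))^3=(2 9 12 10)(3 8)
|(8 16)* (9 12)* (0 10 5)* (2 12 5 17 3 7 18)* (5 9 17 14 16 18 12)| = |(0 10 14 16 8 18 2 5)(3 7 12 17)| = 8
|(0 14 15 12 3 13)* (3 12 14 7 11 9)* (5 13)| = |(0 7 11 9 3 5 13)(14 15)| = 14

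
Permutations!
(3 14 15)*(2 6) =(2 6)(3 14 15) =[0, 1, 6, 14, 4, 5, 2, 7, 8, 9, 10, 11, 12, 13, 15, 3]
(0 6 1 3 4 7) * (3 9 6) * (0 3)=[0, 9, 2, 4, 7, 5, 1, 3, 8, 6]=(1 9 6)(3 4 7)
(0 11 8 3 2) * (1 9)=(0 11 8 3 2)(1 9)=[11, 9, 0, 2, 4, 5, 6, 7, 3, 1, 10, 8]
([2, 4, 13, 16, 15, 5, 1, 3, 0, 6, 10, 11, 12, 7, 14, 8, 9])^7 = (0 6 13 4 3 8 9 2 1 7 15 16)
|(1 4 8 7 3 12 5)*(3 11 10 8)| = |(1 4 3 12 5)(7 11 10 8)| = 20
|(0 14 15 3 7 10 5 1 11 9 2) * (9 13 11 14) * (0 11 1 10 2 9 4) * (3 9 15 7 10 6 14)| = 10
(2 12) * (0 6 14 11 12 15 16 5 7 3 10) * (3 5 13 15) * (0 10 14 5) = [6, 1, 3, 14, 4, 7, 5, 0, 8, 9, 10, 12, 2, 15, 11, 16, 13] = (0 6 5 7)(2 3 14 11 12)(13 15 16)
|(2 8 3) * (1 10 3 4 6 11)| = 8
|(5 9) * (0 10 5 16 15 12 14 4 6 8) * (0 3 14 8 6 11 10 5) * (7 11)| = |(0 5 9 16 15 12 8 3 14 4 7 11 10)| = 13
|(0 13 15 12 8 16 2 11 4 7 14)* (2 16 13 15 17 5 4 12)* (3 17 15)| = 42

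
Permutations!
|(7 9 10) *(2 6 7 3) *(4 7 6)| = |(2 4 7 9 10 3)| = 6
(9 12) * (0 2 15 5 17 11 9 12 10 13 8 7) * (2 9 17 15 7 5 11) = (0 9 10 13 8 5 15 11 17 2 7) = [9, 1, 7, 3, 4, 15, 6, 0, 5, 10, 13, 17, 12, 8, 14, 11, 16, 2]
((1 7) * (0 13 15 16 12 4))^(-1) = (0 4 12 16 15 13)(1 7)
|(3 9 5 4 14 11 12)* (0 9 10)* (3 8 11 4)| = |(0 9 5 3 10)(4 14)(8 11 12)| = 30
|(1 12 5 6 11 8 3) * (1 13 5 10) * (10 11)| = 9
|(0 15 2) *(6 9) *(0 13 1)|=10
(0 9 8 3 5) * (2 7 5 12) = (0 9 8 3 12 2 7 5) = [9, 1, 7, 12, 4, 0, 6, 5, 3, 8, 10, 11, 2]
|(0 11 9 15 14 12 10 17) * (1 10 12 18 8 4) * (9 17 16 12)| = |(0 11 17)(1 10 16 12 9 15 14 18 8 4)| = 30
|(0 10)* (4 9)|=2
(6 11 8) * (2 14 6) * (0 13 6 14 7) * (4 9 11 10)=(14)(0 13 6 10 4 9 11 8 2 7)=[13, 1, 7, 3, 9, 5, 10, 0, 2, 11, 4, 8, 12, 6, 14]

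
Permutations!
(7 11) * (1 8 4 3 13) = [0, 8, 2, 13, 3, 5, 6, 11, 4, 9, 10, 7, 12, 1] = (1 8 4 3 13)(7 11)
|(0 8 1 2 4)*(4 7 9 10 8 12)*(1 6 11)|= 24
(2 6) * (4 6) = (2 4 6) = [0, 1, 4, 3, 6, 5, 2]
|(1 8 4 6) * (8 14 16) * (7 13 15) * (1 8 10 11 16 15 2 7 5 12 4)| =24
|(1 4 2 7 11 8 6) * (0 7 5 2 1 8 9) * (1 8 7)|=|(0 1 4 8 6 7 11 9)(2 5)|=8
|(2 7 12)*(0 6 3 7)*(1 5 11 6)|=9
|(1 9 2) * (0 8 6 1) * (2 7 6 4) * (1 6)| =|(0 8 4 2)(1 9 7)| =12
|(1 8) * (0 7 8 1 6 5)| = |(0 7 8 6 5)| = 5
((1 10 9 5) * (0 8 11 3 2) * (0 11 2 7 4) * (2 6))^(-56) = ((0 8 6 2 11 3 7 4)(1 10 9 5))^(-56) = (11)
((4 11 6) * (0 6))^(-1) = ((0 6 4 11))^(-1) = (0 11 4 6)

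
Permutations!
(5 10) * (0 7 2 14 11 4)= [7, 1, 14, 3, 0, 10, 6, 2, 8, 9, 5, 4, 12, 13, 11]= (0 7 2 14 11 4)(5 10)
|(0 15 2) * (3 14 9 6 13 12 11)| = |(0 15 2)(3 14 9 6 13 12 11)| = 21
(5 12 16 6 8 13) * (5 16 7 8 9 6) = [0, 1, 2, 3, 4, 12, 9, 8, 13, 6, 10, 11, 7, 16, 14, 15, 5] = (5 12 7 8 13 16)(6 9)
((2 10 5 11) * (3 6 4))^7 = ((2 10 5 11)(3 6 4))^7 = (2 11 5 10)(3 6 4)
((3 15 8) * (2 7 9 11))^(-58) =(2 9)(3 8 15)(7 11)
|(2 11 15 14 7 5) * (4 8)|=|(2 11 15 14 7 5)(4 8)|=6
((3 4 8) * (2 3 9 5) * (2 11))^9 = ((2 3 4 8 9 5 11))^9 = (2 4 9 11 3 8 5)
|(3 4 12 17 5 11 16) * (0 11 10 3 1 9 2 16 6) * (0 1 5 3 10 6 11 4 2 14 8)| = |(0 4 12 17 3 2 16 5 6 1 9 14 8)| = 13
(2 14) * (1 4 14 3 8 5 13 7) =[0, 4, 3, 8, 14, 13, 6, 1, 5, 9, 10, 11, 12, 7, 2] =(1 4 14 2 3 8 5 13 7)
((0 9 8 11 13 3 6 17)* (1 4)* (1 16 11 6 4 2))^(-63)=((0 9 8 6 17)(1 2)(3 4 16 11 13))^(-63)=(0 8 17 9 6)(1 2)(3 16 13 4 11)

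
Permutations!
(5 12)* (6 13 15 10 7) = [0, 1, 2, 3, 4, 12, 13, 6, 8, 9, 7, 11, 5, 15, 14, 10] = (5 12)(6 13 15 10 7)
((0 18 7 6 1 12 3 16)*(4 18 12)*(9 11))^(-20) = ((0 12 3 16)(1 4 18 7 6)(9 11))^(-20) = (18)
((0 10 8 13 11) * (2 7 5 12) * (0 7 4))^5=((0 10 8 13 11 7 5 12 2 4))^5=(0 7)(2 13)(4 11)(5 10)(8 12)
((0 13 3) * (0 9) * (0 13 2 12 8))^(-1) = (0 8 12 2)(3 13 9)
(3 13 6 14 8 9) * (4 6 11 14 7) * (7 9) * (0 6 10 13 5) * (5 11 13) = (0 6 9 3 11 14 8 7 4 10 5) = [6, 1, 2, 11, 10, 0, 9, 4, 7, 3, 5, 14, 12, 13, 8]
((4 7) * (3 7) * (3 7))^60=((4 7))^60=(7)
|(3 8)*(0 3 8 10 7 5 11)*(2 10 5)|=|(0 3 5 11)(2 10 7)|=12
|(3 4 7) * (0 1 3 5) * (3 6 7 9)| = |(0 1 6 7 5)(3 4 9)| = 15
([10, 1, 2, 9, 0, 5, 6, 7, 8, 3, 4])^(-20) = [10, 1, 2, 3, 0, 5, 6, 7, 8, 9, 4]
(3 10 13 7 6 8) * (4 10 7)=(3 7 6 8)(4 10 13)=[0, 1, 2, 7, 10, 5, 8, 6, 3, 9, 13, 11, 12, 4]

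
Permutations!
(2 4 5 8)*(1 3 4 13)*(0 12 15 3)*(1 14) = (0 12 15 3 4 5 8 2 13 14 1) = [12, 0, 13, 4, 5, 8, 6, 7, 2, 9, 10, 11, 15, 14, 1, 3]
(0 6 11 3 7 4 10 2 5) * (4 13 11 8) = (0 6 8 4 10 2 5)(3 7 13 11) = [6, 1, 5, 7, 10, 0, 8, 13, 4, 9, 2, 3, 12, 11]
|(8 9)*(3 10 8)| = |(3 10 8 9)| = 4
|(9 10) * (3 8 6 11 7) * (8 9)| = 7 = |(3 9 10 8 6 11 7)|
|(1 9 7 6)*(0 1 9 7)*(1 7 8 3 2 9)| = |(0 7 6 1 8 3 2 9)| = 8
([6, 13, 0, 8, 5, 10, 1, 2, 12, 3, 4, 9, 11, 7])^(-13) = (0 2 7 13 1 6)(3 12 9 8 11)(4 10 5)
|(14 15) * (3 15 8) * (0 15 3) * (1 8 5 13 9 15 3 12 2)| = |(0 3 12 2 1 8)(5 13 9 15 14)| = 30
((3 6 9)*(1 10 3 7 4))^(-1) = (1 4 7 9 6 3 10)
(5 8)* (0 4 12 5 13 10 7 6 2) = (0 4 12 5 8 13 10 7 6 2) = [4, 1, 0, 3, 12, 8, 2, 6, 13, 9, 7, 11, 5, 10]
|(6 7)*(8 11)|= 2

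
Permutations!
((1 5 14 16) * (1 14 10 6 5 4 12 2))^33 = ((1 4 12 2)(5 10 6)(14 16))^33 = (1 4 12 2)(14 16)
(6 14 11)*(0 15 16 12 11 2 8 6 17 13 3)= (0 15 16 12 11 17 13 3)(2 8 6 14)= [15, 1, 8, 0, 4, 5, 14, 7, 6, 9, 10, 17, 11, 3, 2, 16, 12, 13]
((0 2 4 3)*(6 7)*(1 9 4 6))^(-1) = ((0 2 6 7 1 9 4 3))^(-1) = (0 3 4 9 1 7 6 2)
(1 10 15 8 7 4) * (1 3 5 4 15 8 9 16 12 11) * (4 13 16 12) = (1 10 8 7 15 9 12 11)(3 5 13 16 4) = [0, 10, 2, 5, 3, 13, 6, 15, 7, 12, 8, 1, 11, 16, 14, 9, 4]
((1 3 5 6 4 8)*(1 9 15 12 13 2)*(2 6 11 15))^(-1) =((1 3 5 11 15 12 13 6 4 8 9 2))^(-1) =(1 2 9 8 4 6 13 12 15 11 5 3)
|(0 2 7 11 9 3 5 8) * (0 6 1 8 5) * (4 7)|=|(0 2 4 7 11 9 3)(1 8 6)|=21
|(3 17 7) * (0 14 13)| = |(0 14 13)(3 17 7)| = 3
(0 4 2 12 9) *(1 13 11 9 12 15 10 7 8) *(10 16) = (0 4 2 15 16 10 7 8 1 13 11 9) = [4, 13, 15, 3, 2, 5, 6, 8, 1, 0, 7, 9, 12, 11, 14, 16, 10]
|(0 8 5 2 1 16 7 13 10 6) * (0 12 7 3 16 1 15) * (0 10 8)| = 18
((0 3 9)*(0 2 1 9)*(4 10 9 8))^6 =((0 3)(1 8 4 10 9 2))^6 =(10)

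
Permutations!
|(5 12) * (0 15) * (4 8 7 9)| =4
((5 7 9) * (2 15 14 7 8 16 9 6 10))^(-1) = ((2 15 14 7 6 10)(5 8 16 9))^(-1) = (2 10 6 7 14 15)(5 9 16 8)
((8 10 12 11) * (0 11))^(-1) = (0 12 10 8 11)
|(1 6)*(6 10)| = |(1 10 6)| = 3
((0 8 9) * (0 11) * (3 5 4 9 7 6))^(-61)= (0 7 3 4 11 8 6 5 9)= ((0 8 7 6 3 5 4 9 11))^(-61)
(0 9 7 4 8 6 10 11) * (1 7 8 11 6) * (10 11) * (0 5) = (0 9 8 1 7 4 10 6 11 5) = [9, 7, 2, 3, 10, 0, 11, 4, 1, 8, 6, 5]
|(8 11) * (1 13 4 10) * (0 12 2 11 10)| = 9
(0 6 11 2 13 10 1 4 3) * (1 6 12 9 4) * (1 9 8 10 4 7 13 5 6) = [12, 9, 5, 0, 3, 6, 11, 13, 10, 7, 1, 2, 8, 4] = (0 12 8 10 1 9 7 13 4 3)(2 5 6 11)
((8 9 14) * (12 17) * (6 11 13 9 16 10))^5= (6 8 13 10 14 11 16 9)(12 17)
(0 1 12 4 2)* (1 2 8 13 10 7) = (0 2)(1 12 4 8 13 10 7) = [2, 12, 0, 3, 8, 5, 6, 1, 13, 9, 7, 11, 4, 10]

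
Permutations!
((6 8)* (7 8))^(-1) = ((6 7 8))^(-1) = (6 8 7)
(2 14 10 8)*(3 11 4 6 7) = (2 14 10 8)(3 11 4 6 7) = [0, 1, 14, 11, 6, 5, 7, 3, 2, 9, 8, 4, 12, 13, 10]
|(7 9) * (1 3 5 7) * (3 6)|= |(1 6 3 5 7 9)|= 6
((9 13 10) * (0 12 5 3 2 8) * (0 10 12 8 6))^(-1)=(0 6 2 3 5 12 13 9 10 8)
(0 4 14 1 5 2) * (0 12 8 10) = (0 4 14 1 5 2 12 8 10) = [4, 5, 12, 3, 14, 2, 6, 7, 10, 9, 0, 11, 8, 13, 1]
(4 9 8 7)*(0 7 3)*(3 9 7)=(0 3)(4 7)(8 9)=[3, 1, 2, 0, 7, 5, 6, 4, 9, 8]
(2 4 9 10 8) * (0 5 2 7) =(0 5 2 4 9 10 8 7) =[5, 1, 4, 3, 9, 2, 6, 0, 7, 10, 8]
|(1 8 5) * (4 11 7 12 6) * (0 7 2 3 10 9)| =|(0 7 12 6 4 11 2 3 10 9)(1 8 5)| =30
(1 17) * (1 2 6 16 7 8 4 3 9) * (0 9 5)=(0 9 1 17 2 6 16 7 8 4 3 5)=[9, 17, 6, 5, 3, 0, 16, 8, 4, 1, 10, 11, 12, 13, 14, 15, 7, 2]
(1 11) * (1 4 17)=(1 11 4 17)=[0, 11, 2, 3, 17, 5, 6, 7, 8, 9, 10, 4, 12, 13, 14, 15, 16, 1]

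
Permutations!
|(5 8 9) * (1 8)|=|(1 8 9 5)|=4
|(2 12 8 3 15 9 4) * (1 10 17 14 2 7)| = 12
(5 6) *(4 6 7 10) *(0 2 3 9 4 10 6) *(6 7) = (10)(0 2 3 9 4)(5 6) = [2, 1, 3, 9, 0, 6, 5, 7, 8, 4, 10]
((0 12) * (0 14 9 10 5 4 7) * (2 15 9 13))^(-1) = (0 7 4 5 10 9 15 2 13 14 12)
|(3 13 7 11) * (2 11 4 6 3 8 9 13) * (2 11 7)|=9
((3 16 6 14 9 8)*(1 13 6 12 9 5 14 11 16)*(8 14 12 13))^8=((1 8 3)(5 12 9 14)(6 11 16 13))^8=(16)(1 3 8)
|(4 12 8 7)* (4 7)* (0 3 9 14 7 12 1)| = |(0 3 9 14 7 12 8 4 1)| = 9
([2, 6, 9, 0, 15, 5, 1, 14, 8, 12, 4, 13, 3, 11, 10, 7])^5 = [0, 6, 2, 3, 4, 5, 1, 7, 8, 9, 10, 13, 12, 11, 14, 15]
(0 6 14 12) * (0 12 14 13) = [6, 1, 2, 3, 4, 5, 13, 7, 8, 9, 10, 11, 12, 0, 14] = (14)(0 6 13)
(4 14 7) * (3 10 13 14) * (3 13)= (3 10)(4 13 14 7)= [0, 1, 2, 10, 13, 5, 6, 4, 8, 9, 3, 11, 12, 14, 7]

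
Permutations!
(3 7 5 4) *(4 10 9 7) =[0, 1, 2, 4, 3, 10, 6, 5, 8, 7, 9] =(3 4)(5 10 9 7)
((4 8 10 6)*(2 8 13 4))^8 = (13)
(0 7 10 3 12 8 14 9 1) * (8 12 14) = (0 7 10 3 14 9 1) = [7, 0, 2, 14, 4, 5, 6, 10, 8, 1, 3, 11, 12, 13, 9]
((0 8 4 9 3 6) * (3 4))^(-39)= ((0 8 3 6)(4 9))^(-39)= (0 8 3 6)(4 9)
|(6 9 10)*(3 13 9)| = 5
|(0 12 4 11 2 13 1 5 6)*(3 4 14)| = 11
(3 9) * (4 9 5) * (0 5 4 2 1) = (0 5 2 1)(3 4 9) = [5, 0, 1, 4, 9, 2, 6, 7, 8, 3]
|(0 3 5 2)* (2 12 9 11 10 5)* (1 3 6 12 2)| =8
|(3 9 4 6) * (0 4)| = 5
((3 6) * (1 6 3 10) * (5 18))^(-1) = (1 10 6)(5 18)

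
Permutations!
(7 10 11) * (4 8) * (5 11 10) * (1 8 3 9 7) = [0, 8, 2, 9, 3, 11, 6, 5, 4, 7, 10, 1] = (1 8 4 3 9 7 5 11)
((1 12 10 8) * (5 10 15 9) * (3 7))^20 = (1 8 10 5 9 15 12)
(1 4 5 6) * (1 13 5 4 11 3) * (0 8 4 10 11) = (0 8 4 10 11 3 1)(5 6 13) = [8, 0, 2, 1, 10, 6, 13, 7, 4, 9, 11, 3, 12, 5]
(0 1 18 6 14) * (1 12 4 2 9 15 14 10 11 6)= (0 12 4 2 9 15 14)(1 18)(6 10 11)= [12, 18, 9, 3, 2, 5, 10, 7, 8, 15, 11, 6, 4, 13, 0, 14, 16, 17, 1]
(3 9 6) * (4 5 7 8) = (3 9 6)(4 5 7 8) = [0, 1, 2, 9, 5, 7, 3, 8, 4, 6]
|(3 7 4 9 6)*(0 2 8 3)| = 8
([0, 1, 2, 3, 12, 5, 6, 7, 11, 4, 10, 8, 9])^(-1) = (4 9 12)(8 11)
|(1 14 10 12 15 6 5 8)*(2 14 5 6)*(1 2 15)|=7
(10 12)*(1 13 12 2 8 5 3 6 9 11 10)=[0, 13, 8, 6, 4, 3, 9, 7, 5, 11, 2, 10, 1, 12]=(1 13 12)(2 8 5 3 6 9 11 10)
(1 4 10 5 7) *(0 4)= (0 4 10 5 7 1)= [4, 0, 2, 3, 10, 7, 6, 1, 8, 9, 5]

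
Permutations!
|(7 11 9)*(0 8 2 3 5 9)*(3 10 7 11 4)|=10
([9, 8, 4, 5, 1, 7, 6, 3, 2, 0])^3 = [9, 4, 8, 3, 2, 5, 6, 7, 1, 0]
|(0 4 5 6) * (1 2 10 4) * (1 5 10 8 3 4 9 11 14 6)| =12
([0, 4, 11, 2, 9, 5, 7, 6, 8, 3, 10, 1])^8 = (1 9 2)(3 11 4)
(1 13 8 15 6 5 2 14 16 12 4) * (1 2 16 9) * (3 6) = (1 13 8 15 3 6 5 16 12 4 2 14 9) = [0, 13, 14, 6, 2, 16, 5, 7, 15, 1, 10, 11, 4, 8, 9, 3, 12]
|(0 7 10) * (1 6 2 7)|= 6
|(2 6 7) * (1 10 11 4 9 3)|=6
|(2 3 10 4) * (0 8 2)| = 6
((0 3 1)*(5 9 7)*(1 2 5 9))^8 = (9)(0 5 3 1 2)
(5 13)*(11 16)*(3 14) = [0, 1, 2, 14, 4, 13, 6, 7, 8, 9, 10, 16, 12, 5, 3, 15, 11] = (3 14)(5 13)(11 16)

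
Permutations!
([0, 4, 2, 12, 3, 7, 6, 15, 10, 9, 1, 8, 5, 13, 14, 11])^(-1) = (1 10 8 11 15 7 5 12 3 4)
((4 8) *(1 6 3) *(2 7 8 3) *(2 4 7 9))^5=((1 6 4 3)(2 9)(7 8))^5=(1 6 4 3)(2 9)(7 8)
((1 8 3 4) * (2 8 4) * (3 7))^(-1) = (1 4)(2 3 7 8)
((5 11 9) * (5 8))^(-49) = (5 8 9 11)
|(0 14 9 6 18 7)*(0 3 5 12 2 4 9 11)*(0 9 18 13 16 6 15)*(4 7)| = 30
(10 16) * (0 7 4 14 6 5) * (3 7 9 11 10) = (0 9 11 10 16 3 7 4 14 6 5) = [9, 1, 2, 7, 14, 0, 5, 4, 8, 11, 16, 10, 12, 13, 6, 15, 3]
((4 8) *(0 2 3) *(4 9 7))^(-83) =((0 2 3)(4 8 9 7))^(-83) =(0 2 3)(4 8 9 7)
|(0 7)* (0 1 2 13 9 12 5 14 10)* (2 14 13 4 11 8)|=|(0 7 1 14 10)(2 4 11 8)(5 13 9 12)|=20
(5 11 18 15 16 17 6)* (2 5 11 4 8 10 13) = (2 5 4 8 10 13)(6 11 18 15 16 17) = [0, 1, 5, 3, 8, 4, 11, 7, 10, 9, 13, 18, 12, 2, 14, 16, 17, 6, 15]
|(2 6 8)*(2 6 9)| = 2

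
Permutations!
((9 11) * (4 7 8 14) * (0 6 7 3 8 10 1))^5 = (3 8 14 4)(9 11)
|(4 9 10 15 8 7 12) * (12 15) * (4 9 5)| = |(4 5)(7 15 8)(9 10 12)| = 6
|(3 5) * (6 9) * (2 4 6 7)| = |(2 4 6 9 7)(3 5)| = 10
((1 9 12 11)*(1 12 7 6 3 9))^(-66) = ((3 9 7 6)(11 12))^(-66) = (12)(3 7)(6 9)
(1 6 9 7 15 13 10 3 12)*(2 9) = (1 6 2 9 7 15 13 10 3 12) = [0, 6, 9, 12, 4, 5, 2, 15, 8, 7, 3, 11, 1, 10, 14, 13]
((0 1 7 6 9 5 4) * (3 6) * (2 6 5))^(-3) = (9)(0 3)(1 5)(4 7)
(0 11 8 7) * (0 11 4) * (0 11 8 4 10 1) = (0 10 1)(4 11)(7 8) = [10, 0, 2, 3, 11, 5, 6, 8, 7, 9, 1, 4]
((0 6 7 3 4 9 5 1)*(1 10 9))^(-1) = (0 1 4 3 7 6)(5 9 10)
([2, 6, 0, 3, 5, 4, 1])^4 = (6)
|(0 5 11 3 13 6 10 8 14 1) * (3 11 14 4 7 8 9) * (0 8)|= |(0 5 14 1 8 4 7)(3 13 6 10 9)|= 35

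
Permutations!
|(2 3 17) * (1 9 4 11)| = |(1 9 4 11)(2 3 17)| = 12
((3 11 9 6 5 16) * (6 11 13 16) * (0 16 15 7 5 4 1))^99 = ((0 16 3 13 15 7 5 6 4 1)(9 11))^99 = (0 1 4 6 5 7 15 13 3 16)(9 11)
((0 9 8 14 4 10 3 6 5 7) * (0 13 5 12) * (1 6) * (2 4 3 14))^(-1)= ((0 9 8 2 4 10 14 3 1 6 12)(5 7 13))^(-1)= (0 12 6 1 3 14 10 4 2 8 9)(5 13 7)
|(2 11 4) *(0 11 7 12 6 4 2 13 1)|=9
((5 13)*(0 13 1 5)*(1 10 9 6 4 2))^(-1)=(0 13)(1 2 4 6 9 10 5)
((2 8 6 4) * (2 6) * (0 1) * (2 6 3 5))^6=(8)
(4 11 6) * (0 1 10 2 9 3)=[1, 10, 9, 0, 11, 5, 4, 7, 8, 3, 2, 6]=(0 1 10 2 9 3)(4 11 6)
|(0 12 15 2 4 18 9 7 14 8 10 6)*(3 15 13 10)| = 45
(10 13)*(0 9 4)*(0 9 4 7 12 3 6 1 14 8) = (0 4 9 7 12 3 6 1 14 8)(10 13) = [4, 14, 2, 6, 9, 5, 1, 12, 0, 7, 13, 11, 3, 10, 8]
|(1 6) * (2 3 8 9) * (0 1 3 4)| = 8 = |(0 1 6 3 8 9 2 4)|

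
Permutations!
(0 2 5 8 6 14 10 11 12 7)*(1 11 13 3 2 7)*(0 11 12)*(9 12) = (0 7 11)(1 9 12)(2 5 8 6 14 10 13 3) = [7, 9, 5, 2, 4, 8, 14, 11, 6, 12, 13, 0, 1, 3, 10]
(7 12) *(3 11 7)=(3 11 7 12)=[0, 1, 2, 11, 4, 5, 6, 12, 8, 9, 10, 7, 3]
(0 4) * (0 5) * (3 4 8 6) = [8, 1, 2, 4, 5, 0, 3, 7, 6] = (0 8 6 3 4 5)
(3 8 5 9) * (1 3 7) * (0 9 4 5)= (0 9 7 1 3 8)(4 5)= [9, 3, 2, 8, 5, 4, 6, 1, 0, 7]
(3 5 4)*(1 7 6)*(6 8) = (1 7 8 6)(3 5 4) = [0, 7, 2, 5, 3, 4, 1, 8, 6]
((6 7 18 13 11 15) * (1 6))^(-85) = ((1 6 7 18 13 11 15))^(-85) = (1 15 11 13 18 7 6)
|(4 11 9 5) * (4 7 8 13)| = |(4 11 9 5 7 8 13)| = 7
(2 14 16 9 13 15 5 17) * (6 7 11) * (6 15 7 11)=(2 14 16 9 13 7 6 11 15 5 17)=[0, 1, 14, 3, 4, 17, 11, 6, 8, 13, 10, 15, 12, 7, 16, 5, 9, 2]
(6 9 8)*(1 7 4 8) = (1 7 4 8 6 9) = [0, 7, 2, 3, 8, 5, 9, 4, 6, 1]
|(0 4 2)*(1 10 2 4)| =4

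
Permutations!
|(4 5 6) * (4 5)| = |(5 6)| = 2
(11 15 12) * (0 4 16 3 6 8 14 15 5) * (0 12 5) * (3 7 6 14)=(0 4 16 7 6 8 3 14 15 5 12 11)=[4, 1, 2, 14, 16, 12, 8, 6, 3, 9, 10, 0, 11, 13, 15, 5, 7]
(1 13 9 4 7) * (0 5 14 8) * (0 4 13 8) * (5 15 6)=(0 15 6 5 14)(1 8 4 7)(9 13)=[15, 8, 2, 3, 7, 14, 5, 1, 4, 13, 10, 11, 12, 9, 0, 6]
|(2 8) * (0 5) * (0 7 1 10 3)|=6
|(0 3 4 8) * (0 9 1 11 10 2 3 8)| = |(0 8 9 1 11 10 2 3 4)| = 9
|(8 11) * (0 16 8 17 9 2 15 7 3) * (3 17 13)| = 30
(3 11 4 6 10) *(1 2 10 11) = (1 2 10 3)(4 6 11) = [0, 2, 10, 1, 6, 5, 11, 7, 8, 9, 3, 4]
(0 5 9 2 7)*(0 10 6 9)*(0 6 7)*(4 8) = (0 5 6 9 2)(4 8)(7 10) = [5, 1, 0, 3, 8, 6, 9, 10, 4, 2, 7]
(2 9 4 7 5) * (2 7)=[0, 1, 9, 3, 2, 7, 6, 5, 8, 4]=(2 9 4)(5 7)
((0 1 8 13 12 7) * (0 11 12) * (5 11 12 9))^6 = (0 8)(1 13)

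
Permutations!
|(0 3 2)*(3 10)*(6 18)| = 4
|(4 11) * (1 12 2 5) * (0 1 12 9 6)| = |(0 1 9 6)(2 5 12)(4 11)| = 12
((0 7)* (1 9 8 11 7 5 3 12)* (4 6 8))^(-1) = (0 7 11 8 6 4 9 1 12 3 5)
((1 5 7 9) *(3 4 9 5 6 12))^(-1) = (1 9 4 3 12 6)(5 7)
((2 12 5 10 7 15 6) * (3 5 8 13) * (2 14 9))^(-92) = ((2 12 8 13 3 5 10 7 15 6 14 9))^(-92) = (2 3 15)(5 6 12)(7 9 13)(8 10 14)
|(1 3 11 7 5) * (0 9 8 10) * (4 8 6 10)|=20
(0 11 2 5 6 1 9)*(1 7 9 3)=(0 11 2 5 6 7 9)(1 3)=[11, 3, 5, 1, 4, 6, 7, 9, 8, 0, 10, 2]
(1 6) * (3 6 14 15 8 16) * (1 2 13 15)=(1 14)(2 13 15 8 16 3 6)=[0, 14, 13, 6, 4, 5, 2, 7, 16, 9, 10, 11, 12, 15, 1, 8, 3]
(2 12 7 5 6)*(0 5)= (0 5 6 2 12 7)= [5, 1, 12, 3, 4, 6, 2, 0, 8, 9, 10, 11, 7]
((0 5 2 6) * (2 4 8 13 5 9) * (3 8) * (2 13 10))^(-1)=(0 6 2 10 8 3 4 5 13 9)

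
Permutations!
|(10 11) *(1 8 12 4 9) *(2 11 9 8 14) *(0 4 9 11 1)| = 30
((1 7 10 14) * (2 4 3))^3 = (1 14 10 7)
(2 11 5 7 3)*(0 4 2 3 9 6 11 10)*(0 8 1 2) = (0 4)(1 2 10 8)(5 7 9 6 11) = [4, 2, 10, 3, 0, 7, 11, 9, 1, 6, 8, 5]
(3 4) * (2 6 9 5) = (2 6 9 5)(3 4) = [0, 1, 6, 4, 3, 2, 9, 7, 8, 5]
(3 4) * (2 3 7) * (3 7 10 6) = [0, 1, 7, 4, 10, 5, 3, 2, 8, 9, 6] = (2 7)(3 4 10 6)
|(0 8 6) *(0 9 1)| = |(0 8 6 9 1)| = 5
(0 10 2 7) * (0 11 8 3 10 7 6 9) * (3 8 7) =(0 3 10 2 6 9)(7 11) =[3, 1, 6, 10, 4, 5, 9, 11, 8, 0, 2, 7]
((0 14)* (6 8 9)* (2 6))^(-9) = (0 14)(2 9 8 6)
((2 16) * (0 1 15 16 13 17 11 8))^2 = (0 15 2 17 8 1 16 13 11)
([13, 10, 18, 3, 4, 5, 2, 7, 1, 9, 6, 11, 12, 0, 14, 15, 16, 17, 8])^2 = [0, 6, 8, 3, 4, 5, 18, 7, 10, 9, 2, 11, 12, 13, 14, 15, 16, 17, 1]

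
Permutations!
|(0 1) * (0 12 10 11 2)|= 6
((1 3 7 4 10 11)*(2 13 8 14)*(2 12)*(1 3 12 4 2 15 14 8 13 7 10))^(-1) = ((1 12 15 14 4)(2 7)(3 10 11))^(-1) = (1 4 14 15 12)(2 7)(3 11 10)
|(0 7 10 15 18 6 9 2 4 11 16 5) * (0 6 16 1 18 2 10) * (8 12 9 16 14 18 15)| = 60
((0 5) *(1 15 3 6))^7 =((0 5)(1 15 3 6))^7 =(0 5)(1 6 3 15)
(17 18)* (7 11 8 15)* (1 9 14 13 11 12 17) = (1 9 14 13 11 8 15 7 12 17 18) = [0, 9, 2, 3, 4, 5, 6, 12, 15, 14, 10, 8, 17, 11, 13, 7, 16, 18, 1]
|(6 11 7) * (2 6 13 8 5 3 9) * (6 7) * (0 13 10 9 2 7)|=6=|(0 13 8 5 3 2)(6 11)(7 10 9)|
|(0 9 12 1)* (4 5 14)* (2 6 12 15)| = 21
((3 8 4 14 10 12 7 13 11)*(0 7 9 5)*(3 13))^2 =((0 7 3 8 4 14 10 12 9 5)(11 13))^2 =(0 3 4 10 9)(5 7 8 14 12)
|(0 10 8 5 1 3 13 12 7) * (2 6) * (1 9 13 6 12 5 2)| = |(0 10 8 2 12 7)(1 3 6)(5 9 13)| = 6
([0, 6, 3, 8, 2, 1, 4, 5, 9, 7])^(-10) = [0, 5, 4, 2, 6, 7, 1, 9, 3, 8]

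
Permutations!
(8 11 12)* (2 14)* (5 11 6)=(2 14)(5 11 12 8 6)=[0, 1, 14, 3, 4, 11, 5, 7, 6, 9, 10, 12, 8, 13, 2]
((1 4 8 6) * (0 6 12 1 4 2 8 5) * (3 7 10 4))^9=(0 3 10 5 6 7 4)(1 2 8 12)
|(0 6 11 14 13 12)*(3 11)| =7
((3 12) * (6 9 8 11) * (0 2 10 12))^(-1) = ((0 2 10 12 3)(6 9 8 11))^(-1) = (0 3 12 10 2)(6 11 8 9)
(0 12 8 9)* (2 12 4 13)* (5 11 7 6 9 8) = (0 4 13 2 12 5 11 7 6 9) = [4, 1, 12, 3, 13, 11, 9, 6, 8, 0, 10, 7, 5, 2]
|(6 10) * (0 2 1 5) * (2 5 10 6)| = |(0 5)(1 10 2)| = 6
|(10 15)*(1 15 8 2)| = |(1 15 10 8 2)| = 5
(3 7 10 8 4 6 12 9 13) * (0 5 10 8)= (0 5 10)(3 7 8 4 6 12 9 13)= [5, 1, 2, 7, 6, 10, 12, 8, 4, 13, 0, 11, 9, 3]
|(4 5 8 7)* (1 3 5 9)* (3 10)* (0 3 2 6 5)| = 18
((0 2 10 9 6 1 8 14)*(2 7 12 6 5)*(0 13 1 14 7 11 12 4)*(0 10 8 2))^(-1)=(0 5 9 10 4 7 8 2 1 13 14 6 12 11)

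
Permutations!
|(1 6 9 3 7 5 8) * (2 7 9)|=|(1 6 2 7 5 8)(3 9)|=6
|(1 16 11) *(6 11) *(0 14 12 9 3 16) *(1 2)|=10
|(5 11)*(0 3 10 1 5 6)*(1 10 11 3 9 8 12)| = 9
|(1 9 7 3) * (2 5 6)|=12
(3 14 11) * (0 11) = (0 11 3 14) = [11, 1, 2, 14, 4, 5, 6, 7, 8, 9, 10, 3, 12, 13, 0]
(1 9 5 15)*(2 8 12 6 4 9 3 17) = (1 3 17 2 8 12 6 4 9 5 15) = [0, 3, 8, 17, 9, 15, 4, 7, 12, 5, 10, 11, 6, 13, 14, 1, 16, 2]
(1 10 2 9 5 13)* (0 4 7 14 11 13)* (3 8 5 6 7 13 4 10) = (0 10 2 9 6 7 14 11 4 13 1 3 8 5) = [10, 3, 9, 8, 13, 0, 7, 14, 5, 6, 2, 4, 12, 1, 11]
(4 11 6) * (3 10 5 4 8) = [0, 1, 2, 10, 11, 4, 8, 7, 3, 9, 5, 6] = (3 10 5 4 11 6 8)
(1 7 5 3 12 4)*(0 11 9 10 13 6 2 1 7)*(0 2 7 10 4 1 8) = (0 11 9 4 10 13 6 7 5 3 12 1 2 8) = [11, 2, 8, 12, 10, 3, 7, 5, 0, 4, 13, 9, 1, 6]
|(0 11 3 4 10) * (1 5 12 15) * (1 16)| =5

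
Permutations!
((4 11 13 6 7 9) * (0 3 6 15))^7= (0 13 4 7 3 15 11 9 6)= ((0 3 6 7 9 4 11 13 15))^7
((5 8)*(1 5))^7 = ((1 5 8))^7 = (1 5 8)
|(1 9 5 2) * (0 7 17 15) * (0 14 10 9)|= 10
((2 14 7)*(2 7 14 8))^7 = ((14)(2 8))^7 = (14)(2 8)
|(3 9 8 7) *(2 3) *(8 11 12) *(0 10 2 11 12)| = |(0 10 2 3 9 12 8 7 11)| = 9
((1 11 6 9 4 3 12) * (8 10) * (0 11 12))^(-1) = ((0 11 6 9 4 3)(1 12)(8 10))^(-1) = (0 3 4 9 6 11)(1 12)(8 10)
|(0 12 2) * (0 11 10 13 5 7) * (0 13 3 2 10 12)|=15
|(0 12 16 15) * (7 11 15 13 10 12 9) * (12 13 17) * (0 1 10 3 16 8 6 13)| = 7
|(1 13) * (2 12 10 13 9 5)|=7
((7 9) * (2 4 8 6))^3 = (2 6 8 4)(7 9)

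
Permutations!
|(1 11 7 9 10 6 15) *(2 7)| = 8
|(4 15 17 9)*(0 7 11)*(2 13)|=|(0 7 11)(2 13)(4 15 17 9)|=12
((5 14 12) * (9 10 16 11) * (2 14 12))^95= (2 14)(5 12)(9 11 16 10)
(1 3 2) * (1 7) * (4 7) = (1 3 2 4 7) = [0, 3, 4, 2, 7, 5, 6, 1]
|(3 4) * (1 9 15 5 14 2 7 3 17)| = 10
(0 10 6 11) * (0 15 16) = (0 10 6 11 15 16) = [10, 1, 2, 3, 4, 5, 11, 7, 8, 9, 6, 15, 12, 13, 14, 16, 0]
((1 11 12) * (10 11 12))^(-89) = (1 12)(10 11)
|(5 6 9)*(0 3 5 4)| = 6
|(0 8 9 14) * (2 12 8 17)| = 7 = |(0 17 2 12 8 9 14)|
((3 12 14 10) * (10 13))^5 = (14)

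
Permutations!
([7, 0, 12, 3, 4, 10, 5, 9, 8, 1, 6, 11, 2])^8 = (12)(5 6 10)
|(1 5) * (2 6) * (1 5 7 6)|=4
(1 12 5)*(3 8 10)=(1 12 5)(3 8 10)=[0, 12, 2, 8, 4, 1, 6, 7, 10, 9, 3, 11, 5]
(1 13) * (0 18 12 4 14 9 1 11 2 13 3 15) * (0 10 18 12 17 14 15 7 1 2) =[12, 3, 13, 7, 15, 5, 6, 1, 8, 2, 18, 0, 4, 11, 9, 10, 16, 14, 17] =(0 12 4 15 10 18 17 14 9 2 13 11)(1 3 7)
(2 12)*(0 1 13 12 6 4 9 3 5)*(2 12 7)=(0 1 13 7 2 6 4 9 3 5)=[1, 13, 6, 5, 9, 0, 4, 2, 8, 3, 10, 11, 12, 7]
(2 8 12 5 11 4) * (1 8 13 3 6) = (1 8 12 5 11 4 2 13 3 6) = [0, 8, 13, 6, 2, 11, 1, 7, 12, 9, 10, 4, 5, 3]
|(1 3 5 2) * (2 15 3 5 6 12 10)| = 8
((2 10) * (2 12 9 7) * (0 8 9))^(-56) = ((0 8 9 7 2 10 12))^(-56) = (12)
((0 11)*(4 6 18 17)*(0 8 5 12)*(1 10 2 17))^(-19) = (0 11 8 5 12)(1 2 4 18 10 17 6) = ((0 11 8 5 12)(1 10 2 17 4 6 18))^(-19)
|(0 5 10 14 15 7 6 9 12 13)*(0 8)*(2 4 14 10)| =12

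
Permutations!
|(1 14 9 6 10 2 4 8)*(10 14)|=15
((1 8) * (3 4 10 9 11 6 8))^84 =(1 9)(3 11)(4 6)(8 10)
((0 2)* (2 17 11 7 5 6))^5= ((0 17 11 7 5 6 2))^5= (0 6 7 17 2 5 11)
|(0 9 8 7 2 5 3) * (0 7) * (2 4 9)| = 8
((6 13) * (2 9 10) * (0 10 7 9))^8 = (13)(0 2 10)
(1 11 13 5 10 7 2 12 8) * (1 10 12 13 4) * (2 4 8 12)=(1 11 8 10 7 4)(2 13 5)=[0, 11, 13, 3, 1, 2, 6, 4, 10, 9, 7, 8, 12, 5]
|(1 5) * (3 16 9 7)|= 4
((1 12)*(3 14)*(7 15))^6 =((1 12)(3 14)(7 15))^6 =(15)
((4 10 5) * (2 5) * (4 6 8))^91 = (2 5 6 8 4 10)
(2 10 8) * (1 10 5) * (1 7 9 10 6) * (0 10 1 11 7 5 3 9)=[10, 6, 3, 9, 4, 5, 11, 0, 2, 1, 8, 7]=(0 10 8 2 3 9 1 6 11 7)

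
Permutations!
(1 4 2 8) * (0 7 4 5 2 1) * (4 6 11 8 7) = (0 4 1 5 2 7 6 11 8) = [4, 5, 7, 3, 1, 2, 11, 6, 0, 9, 10, 8]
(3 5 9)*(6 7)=[0, 1, 2, 5, 4, 9, 7, 6, 8, 3]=(3 5 9)(6 7)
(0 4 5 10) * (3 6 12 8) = [4, 1, 2, 6, 5, 10, 12, 7, 3, 9, 0, 11, 8] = (0 4 5 10)(3 6 12 8)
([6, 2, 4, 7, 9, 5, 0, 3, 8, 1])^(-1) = [6, 9, 1, 7, 2, 5, 0, 3, 8, 4]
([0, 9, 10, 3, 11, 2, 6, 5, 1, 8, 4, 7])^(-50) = (1 9 8)(2 7 4)(5 11 10)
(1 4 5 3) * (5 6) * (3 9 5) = [0, 4, 2, 1, 6, 9, 3, 7, 8, 5] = (1 4 6 3)(5 9)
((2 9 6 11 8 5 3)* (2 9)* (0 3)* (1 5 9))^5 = (0 3 1 5)(6 11 8 9) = ((0 3 1 5)(6 11 8 9))^5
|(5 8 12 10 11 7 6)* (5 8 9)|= |(5 9)(6 8 12 10 11 7)|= 6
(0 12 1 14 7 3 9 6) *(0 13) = (0 12 1 14 7 3 9 6 13) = [12, 14, 2, 9, 4, 5, 13, 3, 8, 6, 10, 11, 1, 0, 7]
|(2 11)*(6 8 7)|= 6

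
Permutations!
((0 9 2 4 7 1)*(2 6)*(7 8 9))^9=((0 7 1)(2 4 8 9 6))^9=(2 6 9 8 4)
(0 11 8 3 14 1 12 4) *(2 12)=(0 11 8 3 14 1 2 12 4)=[11, 2, 12, 14, 0, 5, 6, 7, 3, 9, 10, 8, 4, 13, 1]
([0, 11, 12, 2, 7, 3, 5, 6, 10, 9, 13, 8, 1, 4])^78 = (1 7)(2 13)(3 10)(4 12)(5 8)(6 11)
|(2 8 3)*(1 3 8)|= 3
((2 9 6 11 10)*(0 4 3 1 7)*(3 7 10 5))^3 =((0 4 7)(1 10 2 9 6 11 5 3))^3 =(1 9 5 10 6 3 2 11)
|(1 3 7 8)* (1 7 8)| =|(1 3 8 7)| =4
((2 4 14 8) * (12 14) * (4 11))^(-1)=(2 8 14 12 4 11)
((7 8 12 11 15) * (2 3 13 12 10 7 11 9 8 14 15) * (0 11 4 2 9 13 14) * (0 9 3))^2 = (0 3 15 2 11 14 4)(7 8)(9 10)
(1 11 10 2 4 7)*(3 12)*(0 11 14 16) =(0 11 10 2 4 7 1 14 16)(3 12) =[11, 14, 4, 12, 7, 5, 6, 1, 8, 9, 2, 10, 3, 13, 16, 15, 0]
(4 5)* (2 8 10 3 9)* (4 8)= [0, 1, 4, 9, 5, 8, 6, 7, 10, 2, 3]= (2 4 5 8 10 3 9)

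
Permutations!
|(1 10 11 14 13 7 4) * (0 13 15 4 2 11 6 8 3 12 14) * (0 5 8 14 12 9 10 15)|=12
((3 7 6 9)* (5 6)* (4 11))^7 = (3 5 9 7 6)(4 11)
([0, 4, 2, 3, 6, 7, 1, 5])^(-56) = [0, 4, 2, 3, 6, 5, 1, 7]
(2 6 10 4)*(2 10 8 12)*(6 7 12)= (2 7 12)(4 10)(6 8)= [0, 1, 7, 3, 10, 5, 8, 12, 6, 9, 4, 11, 2]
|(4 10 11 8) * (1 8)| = |(1 8 4 10 11)| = 5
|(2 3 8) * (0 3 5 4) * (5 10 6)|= |(0 3 8 2 10 6 5 4)|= 8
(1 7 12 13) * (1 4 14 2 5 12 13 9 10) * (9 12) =(1 7 13 4 14 2 5 9 10) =[0, 7, 5, 3, 14, 9, 6, 13, 8, 10, 1, 11, 12, 4, 2]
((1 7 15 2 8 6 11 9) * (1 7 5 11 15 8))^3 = ((1 5 11 9 7 8 6 15 2))^3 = (1 9 6)(2 11 8)(5 7 15)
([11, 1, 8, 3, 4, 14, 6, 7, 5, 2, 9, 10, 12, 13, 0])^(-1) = [14, 1, 9, 3, 4, 8, 6, 7, 2, 10, 11, 0, 12, 13, 5]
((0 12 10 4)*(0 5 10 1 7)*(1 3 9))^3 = (0 9)(1 12)(3 7)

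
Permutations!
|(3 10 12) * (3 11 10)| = |(10 12 11)| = 3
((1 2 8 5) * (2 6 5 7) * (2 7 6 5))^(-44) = ((1 5)(2 8 6))^(-44) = (2 8 6)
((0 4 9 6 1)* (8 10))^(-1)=(0 1 6 9 4)(8 10)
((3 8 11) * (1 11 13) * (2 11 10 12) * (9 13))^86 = (1 3 10 8 12 9 2 13 11)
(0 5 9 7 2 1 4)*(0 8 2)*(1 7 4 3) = (0 5 9 4 8 2 7)(1 3) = [5, 3, 7, 1, 8, 9, 6, 0, 2, 4]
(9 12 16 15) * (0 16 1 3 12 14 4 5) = (0 16 15 9 14 4 5)(1 3 12) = [16, 3, 2, 12, 5, 0, 6, 7, 8, 14, 10, 11, 1, 13, 4, 9, 15]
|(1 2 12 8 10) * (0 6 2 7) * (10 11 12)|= 6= |(0 6 2 10 1 7)(8 11 12)|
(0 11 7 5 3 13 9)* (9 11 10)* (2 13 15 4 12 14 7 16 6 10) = (0 2 13 11 16 6 10 9)(3 15 4 12 14 7 5) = [2, 1, 13, 15, 12, 3, 10, 5, 8, 0, 9, 16, 14, 11, 7, 4, 6]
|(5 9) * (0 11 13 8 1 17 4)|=|(0 11 13 8 1 17 4)(5 9)|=14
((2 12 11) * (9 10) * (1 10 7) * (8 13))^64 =(13)(2 12 11)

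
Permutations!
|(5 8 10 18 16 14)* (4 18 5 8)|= |(4 18 16 14 8 10 5)|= 7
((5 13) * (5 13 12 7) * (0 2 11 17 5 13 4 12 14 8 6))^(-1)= (0 6 8 14 5 17 11 2)(4 13 7 12)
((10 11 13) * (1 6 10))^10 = ((1 6 10 11 13))^10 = (13)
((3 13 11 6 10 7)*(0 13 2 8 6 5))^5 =(0 13 11 5)(2 3 7 10 6 8)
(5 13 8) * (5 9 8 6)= [0, 1, 2, 3, 4, 13, 5, 7, 9, 8, 10, 11, 12, 6]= (5 13 6)(8 9)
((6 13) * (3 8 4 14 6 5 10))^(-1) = ((3 8 4 14 6 13 5 10))^(-1) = (3 10 5 13 6 14 4 8)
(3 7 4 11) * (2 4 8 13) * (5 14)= (2 4 11 3 7 8 13)(5 14)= [0, 1, 4, 7, 11, 14, 6, 8, 13, 9, 10, 3, 12, 2, 5]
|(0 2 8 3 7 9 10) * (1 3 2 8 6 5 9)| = |(0 8 2 6 5 9 10)(1 3 7)| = 21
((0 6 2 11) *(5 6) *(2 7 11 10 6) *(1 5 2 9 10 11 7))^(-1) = (0 11 2)(1 6 10 9 5)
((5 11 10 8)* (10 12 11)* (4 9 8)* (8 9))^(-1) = (4 10 5 8)(11 12)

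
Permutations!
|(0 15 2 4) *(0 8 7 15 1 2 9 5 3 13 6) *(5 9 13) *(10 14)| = 18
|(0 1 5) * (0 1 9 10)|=6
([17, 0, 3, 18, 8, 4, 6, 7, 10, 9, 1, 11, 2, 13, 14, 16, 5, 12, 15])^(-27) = (0 1 10 8 4 5 16 15 18 3 2 12 17)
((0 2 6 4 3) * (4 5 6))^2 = ((0 2 4 3)(5 6))^2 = (6)(0 4)(2 3)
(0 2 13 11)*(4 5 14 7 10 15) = (0 2 13 11)(4 5 14 7 10 15) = [2, 1, 13, 3, 5, 14, 6, 10, 8, 9, 15, 0, 12, 11, 7, 4]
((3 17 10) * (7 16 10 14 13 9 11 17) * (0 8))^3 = ((0 8)(3 7 16 10)(9 11 17 14 13))^3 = (0 8)(3 10 16 7)(9 14 11 13 17)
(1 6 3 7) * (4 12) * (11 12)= [0, 6, 2, 7, 11, 5, 3, 1, 8, 9, 10, 12, 4]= (1 6 3 7)(4 11 12)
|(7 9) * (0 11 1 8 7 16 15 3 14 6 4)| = 12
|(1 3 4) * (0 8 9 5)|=12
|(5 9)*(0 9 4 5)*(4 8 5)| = 2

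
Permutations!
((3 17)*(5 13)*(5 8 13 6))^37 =(3 17)(5 6)(8 13)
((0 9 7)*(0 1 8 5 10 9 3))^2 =(1 5 9)(7 8 10)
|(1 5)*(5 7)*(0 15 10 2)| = 12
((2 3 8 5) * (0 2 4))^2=(0 3 5)(2 8 4)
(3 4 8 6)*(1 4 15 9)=[0, 4, 2, 15, 8, 5, 3, 7, 6, 1, 10, 11, 12, 13, 14, 9]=(1 4 8 6 3 15 9)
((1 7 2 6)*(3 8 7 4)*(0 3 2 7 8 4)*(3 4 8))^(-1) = ((0 4 2 6 1)(3 8))^(-1) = (0 1 6 2 4)(3 8)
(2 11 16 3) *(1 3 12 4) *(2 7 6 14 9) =(1 3 7 6 14 9 2 11 16 12 4) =[0, 3, 11, 7, 1, 5, 14, 6, 8, 2, 10, 16, 4, 13, 9, 15, 12]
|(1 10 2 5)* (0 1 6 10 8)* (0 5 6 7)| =|(0 1 8 5 7)(2 6 10)| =15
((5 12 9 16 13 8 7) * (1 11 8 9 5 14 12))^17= ((1 11 8 7 14 12 5)(9 16 13))^17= (1 7 5 8 12 11 14)(9 13 16)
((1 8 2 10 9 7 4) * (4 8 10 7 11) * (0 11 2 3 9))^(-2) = (0 1 11 10 4)(2 3 7 9 8)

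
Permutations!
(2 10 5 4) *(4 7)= (2 10 5 7 4)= [0, 1, 10, 3, 2, 7, 6, 4, 8, 9, 5]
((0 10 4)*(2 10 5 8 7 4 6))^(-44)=(0 5 8 7 4)(2 10 6)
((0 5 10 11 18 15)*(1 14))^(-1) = (0 15 18 11 10 5)(1 14)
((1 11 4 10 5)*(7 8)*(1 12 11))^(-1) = (4 11 12 5 10)(7 8)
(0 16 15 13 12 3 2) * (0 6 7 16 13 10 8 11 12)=(0 13)(2 6 7 16 15 10 8 11 12 3)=[13, 1, 6, 2, 4, 5, 7, 16, 11, 9, 8, 12, 3, 0, 14, 10, 15]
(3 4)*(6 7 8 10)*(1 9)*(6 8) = [0, 9, 2, 4, 3, 5, 7, 6, 10, 1, 8] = (1 9)(3 4)(6 7)(8 10)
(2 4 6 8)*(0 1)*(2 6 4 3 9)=(0 1)(2 3 9)(6 8)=[1, 0, 3, 9, 4, 5, 8, 7, 6, 2]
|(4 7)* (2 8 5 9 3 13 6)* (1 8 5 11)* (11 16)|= 12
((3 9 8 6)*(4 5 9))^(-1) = (3 6 8 9 5 4)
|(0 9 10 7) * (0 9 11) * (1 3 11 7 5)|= |(0 7 9 10 5 1 3 11)|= 8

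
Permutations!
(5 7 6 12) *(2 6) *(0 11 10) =(0 11 10)(2 6 12 5 7) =[11, 1, 6, 3, 4, 7, 12, 2, 8, 9, 0, 10, 5]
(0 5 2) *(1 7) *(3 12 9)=(0 5 2)(1 7)(3 12 9)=[5, 7, 0, 12, 4, 2, 6, 1, 8, 3, 10, 11, 9]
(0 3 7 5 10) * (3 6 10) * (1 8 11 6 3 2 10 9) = (0 3 7 5 2 10)(1 8 11 6 9) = [3, 8, 10, 7, 4, 2, 9, 5, 11, 1, 0, 6]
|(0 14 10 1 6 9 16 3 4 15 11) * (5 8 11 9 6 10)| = 10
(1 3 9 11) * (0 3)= [3, 0, 2, 9, 4, 5, 6, 7, 8, 11, 10, 1]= (0 3 9 11 1)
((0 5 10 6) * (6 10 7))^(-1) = (10)(0 6 7 5)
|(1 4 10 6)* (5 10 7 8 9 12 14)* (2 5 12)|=18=|(1 4 7 8 9 2 5 10 6)(12 14)|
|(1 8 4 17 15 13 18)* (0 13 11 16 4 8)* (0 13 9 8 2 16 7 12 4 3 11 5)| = 39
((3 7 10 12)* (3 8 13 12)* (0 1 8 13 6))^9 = (0 1 8 6)(12 13)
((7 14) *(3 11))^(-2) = (14)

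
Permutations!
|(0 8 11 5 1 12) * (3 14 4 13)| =|(0 8 11 5 1 12)(3 14 4 13)| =12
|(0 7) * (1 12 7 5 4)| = |(0 5 4 1 12 7)| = 6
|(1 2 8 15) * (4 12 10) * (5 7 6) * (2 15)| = |(1 15)(2 8)(4 12 10)(5 7 6)| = 6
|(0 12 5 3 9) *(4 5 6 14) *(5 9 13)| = 6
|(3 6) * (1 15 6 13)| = |(1 15 6 3 13)| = 5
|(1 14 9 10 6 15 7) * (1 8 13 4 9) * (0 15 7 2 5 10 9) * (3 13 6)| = 24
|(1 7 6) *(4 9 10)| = 3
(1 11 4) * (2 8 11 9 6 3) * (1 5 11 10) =(1 9 6 3 2 8 10)(4 5 11) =[0, 9, 8, 2, 5, 11, 3, 7, 10, 6, 1, 4]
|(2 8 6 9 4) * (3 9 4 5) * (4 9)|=|(2 8 6 9 5 3 4)|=7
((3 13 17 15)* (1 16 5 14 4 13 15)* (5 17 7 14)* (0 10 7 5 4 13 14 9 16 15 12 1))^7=(0 10 7 9 16 17)(1 12 3 15)(4 5 13 14)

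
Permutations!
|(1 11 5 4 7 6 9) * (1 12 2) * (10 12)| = 10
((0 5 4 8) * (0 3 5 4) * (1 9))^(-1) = (0 5 3 8 4)(1 9)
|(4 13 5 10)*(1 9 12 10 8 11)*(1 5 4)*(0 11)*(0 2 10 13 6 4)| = |(0 11 5 8 2 10 1 9 12 13)(4 6)| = 10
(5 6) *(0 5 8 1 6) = (0 5)(1 6 8) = [5, 6, 2, 3, 4, 0, 8, 7, 1]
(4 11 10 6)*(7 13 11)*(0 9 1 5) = (0 9 1 5)(4 7 13 11 10 6) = [9, 5, 2, 3, 7, 0, 4, 13, 8, 1, 6, 10, 12, 11]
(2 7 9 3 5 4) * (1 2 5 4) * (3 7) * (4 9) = (1 2 3 9 7 4 5) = [0, 2, 3, 9, 5, 1, 6, 4, 8, 7]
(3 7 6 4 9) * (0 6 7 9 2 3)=[6, 1, 3, 9, 2, 5, 4, 7, 8, 0]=(0 6 4 2 3 9)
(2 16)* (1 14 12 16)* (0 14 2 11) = (0 14 12 16 11)(1 2) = [14, 2, 1, 3, 4, 5, 6, 7, 8, 9, 10, 0, 16, 13, 12, 15, 11]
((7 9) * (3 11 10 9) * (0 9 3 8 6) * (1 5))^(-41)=(0 6 8 7 9)(1 5)(3 11 10)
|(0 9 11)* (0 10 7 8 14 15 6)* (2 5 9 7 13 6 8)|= |(0 7 2 5 9 11 10 13 6)(8 14 15)|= 9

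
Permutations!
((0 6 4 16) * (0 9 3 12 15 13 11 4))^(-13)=((0 6)(3 12 15 13 11 4 16 9))^(-13)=(0 6)(3 13 16 12 11 9 15 4)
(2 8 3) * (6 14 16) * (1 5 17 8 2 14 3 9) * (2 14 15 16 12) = (1 5 17 8 9)(2 14 12)(3 15 16 6) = [0, 5, 14, 15, 4, 17, 3, 7, 9, 1, 10, 11, 2, 13, 12, 16, 6, 8]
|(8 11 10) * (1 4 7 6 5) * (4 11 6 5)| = 8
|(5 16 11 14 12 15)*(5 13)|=|(5 16 11 14 12 15 13)|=7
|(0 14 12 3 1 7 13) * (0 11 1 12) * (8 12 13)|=14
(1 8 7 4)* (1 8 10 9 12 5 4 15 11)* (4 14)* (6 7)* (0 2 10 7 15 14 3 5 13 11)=(0 2 10 9 12 13 11 1 7 14 4 8 6 15)(3 5)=[2, 7, 10, 5, 8, 3, 15, 14, 6, 12, 9, 1, 13, 11, 4, 0]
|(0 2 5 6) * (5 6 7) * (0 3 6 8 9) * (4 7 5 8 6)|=|(0 2 6 3 4 7 8 9)|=8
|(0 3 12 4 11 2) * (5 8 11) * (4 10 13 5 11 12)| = |(0 3 4 11 2)(5 8 12 10 13)| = 5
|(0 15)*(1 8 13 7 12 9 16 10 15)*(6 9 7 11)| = |(0 1 8 13 11 6 9 16 10 15)(7 12)| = 10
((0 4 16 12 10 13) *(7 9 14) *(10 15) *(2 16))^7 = (0 13 10 15 12 16 2 4)(7 9 14)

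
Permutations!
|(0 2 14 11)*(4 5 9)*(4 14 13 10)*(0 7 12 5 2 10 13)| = 12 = |(0 10 4 2)(5 9 14 11 7 12)|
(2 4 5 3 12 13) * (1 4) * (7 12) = (1 4 5 3 7 12 13 2) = [0, 4, 1, 7, 5, 3, 6, 12, 8, 9, 10, 11, 13, 2]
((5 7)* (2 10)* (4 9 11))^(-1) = (2 10)(4 11 9)(5 7)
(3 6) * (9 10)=(3 6)(9 10)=[0, 1, 2, 6, 4, 5, 3, 7, 8, 10, 9]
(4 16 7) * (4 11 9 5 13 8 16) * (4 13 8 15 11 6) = (4 13 15 11 9 5 8 16 7 6) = [0, 1, 2, 3, 13, 8, 4, 6, 16, 5, 10, 9, 12, 15, 14, 11, 7]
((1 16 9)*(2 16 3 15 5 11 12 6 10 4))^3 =((1 3 15 5 11 12 6 10 4 2 16 9))^3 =(1 5 6 2)(3 11 10 16)(4 9 15 12)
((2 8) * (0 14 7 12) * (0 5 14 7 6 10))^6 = ((0 7 12 5 14 6 10)(2 8))^6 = (0 10 6 14 5 12 7)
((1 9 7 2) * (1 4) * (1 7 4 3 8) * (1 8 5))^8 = (1 9 4 7 2 3 5) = ((1 9 4 7 2 3 5))^8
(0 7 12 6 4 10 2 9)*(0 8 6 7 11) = [11, 1, 9, 3, 10, 5, 4, 12, 6, 8, 2, 0, 7] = (0 11)(2 9 8 6 4 10)(7 12)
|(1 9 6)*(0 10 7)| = |(0 10 7)(1 9 6)| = 3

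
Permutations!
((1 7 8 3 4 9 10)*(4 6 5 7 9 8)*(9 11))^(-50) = ((1 11 9 10)(3 6 5 7 4 8))^(-50) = (1 9)(3 4 5)(6 8 7)(10 11)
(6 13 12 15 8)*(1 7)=[0, 7, 2, 3, 4, 5, 13, 1, 6, 9, 10, 11, 15, 12, 14, 8]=(1 7)(6 13 12 15 8)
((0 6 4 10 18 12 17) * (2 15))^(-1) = ((0 6 4 10 18 12 17)(2 15))^(-1) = (0 17 12 18 10 4 6)(2 15)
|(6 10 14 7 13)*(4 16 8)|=15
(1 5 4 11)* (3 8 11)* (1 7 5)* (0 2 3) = (0 2 3 8 11 7 5 4) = [2, 1, 3, 8, 0, 4, 6, 5, 11, 9, 10, 7]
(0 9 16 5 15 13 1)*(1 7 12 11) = (0 9 16 5 15 13 7 12 11 1) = [9, 0, 2, 3, 4, 15, 6, 12, 8, 16, 10, 1, 11, 7, 14, 13, 5]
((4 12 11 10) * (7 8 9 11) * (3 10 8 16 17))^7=((3 10 4 12 7 16 17)(8 9 11))^7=(17)(8 9 11)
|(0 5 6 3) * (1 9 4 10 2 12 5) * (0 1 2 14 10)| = 18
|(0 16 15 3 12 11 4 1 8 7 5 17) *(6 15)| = 13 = |(0 16 6 15 3 12 11 4 1 8 7 5 17)|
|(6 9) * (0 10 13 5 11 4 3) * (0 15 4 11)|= 12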